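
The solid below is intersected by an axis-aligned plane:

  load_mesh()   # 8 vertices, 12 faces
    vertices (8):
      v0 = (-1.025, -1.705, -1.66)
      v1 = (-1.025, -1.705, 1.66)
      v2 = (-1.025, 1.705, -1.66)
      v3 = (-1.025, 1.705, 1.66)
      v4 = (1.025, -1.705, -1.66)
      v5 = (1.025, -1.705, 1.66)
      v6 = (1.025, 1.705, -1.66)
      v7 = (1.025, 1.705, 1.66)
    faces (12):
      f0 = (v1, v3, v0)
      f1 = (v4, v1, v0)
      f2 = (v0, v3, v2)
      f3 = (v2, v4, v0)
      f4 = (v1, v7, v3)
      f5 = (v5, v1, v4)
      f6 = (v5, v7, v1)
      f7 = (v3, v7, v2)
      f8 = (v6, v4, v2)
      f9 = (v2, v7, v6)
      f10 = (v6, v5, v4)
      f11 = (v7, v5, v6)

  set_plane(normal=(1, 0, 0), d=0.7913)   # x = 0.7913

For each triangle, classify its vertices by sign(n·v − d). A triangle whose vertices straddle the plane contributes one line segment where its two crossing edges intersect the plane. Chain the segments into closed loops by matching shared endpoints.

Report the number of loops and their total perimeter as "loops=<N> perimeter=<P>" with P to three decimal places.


Straddling triangles (8 of 12):
  (v4,v1,v0) [+--] → (0.7913, -1.705, -1.28152)–(0.7913, -1.705, -1.66)  len=0.3785
  (v2,v4,v0) [-+-] → (0.7913, -1.31626, -1.66)–(0.7913, -1.705, -1.66)  len=0.3887
  (v1,v7,v3) [-+-] → (0.7913, 1.31626, 1.66)–(0.7913, 1.705, 1.66)  len=0.3887
  (v5,v1,v4) [+-+] → (0.7913, -1.705, 1.66)–(0.7913, -1.705, -1.28152)  len=2.9415
  (v5,v7,v1) [++-] → (0.7913, 1.31626, 1.66)–(0.7913, -1.705, 1.66)  len=3.0213
  (v3,v7,v2) [-+-] → (0.7913, 1.705, 1.66)–(0.7913, 1.705, 1.28152)  len=0.3785
  (v6,v4,v2) [++-] → (0.7913, -1.31626, -1.66)–(0.7913, 1.705, -1.66)  len=3.0213
  (v2,v7,v6) [-++] → (0.7913, 1.705, 1.28152)–(0.7913, 1.705, -1.66)  len=2.9415

Chained into 1 loop(s):
  loop 1: 8 segments, perimeter = 13.4600
Total perimeter = 13.460

loops=1 perimeter=13.460


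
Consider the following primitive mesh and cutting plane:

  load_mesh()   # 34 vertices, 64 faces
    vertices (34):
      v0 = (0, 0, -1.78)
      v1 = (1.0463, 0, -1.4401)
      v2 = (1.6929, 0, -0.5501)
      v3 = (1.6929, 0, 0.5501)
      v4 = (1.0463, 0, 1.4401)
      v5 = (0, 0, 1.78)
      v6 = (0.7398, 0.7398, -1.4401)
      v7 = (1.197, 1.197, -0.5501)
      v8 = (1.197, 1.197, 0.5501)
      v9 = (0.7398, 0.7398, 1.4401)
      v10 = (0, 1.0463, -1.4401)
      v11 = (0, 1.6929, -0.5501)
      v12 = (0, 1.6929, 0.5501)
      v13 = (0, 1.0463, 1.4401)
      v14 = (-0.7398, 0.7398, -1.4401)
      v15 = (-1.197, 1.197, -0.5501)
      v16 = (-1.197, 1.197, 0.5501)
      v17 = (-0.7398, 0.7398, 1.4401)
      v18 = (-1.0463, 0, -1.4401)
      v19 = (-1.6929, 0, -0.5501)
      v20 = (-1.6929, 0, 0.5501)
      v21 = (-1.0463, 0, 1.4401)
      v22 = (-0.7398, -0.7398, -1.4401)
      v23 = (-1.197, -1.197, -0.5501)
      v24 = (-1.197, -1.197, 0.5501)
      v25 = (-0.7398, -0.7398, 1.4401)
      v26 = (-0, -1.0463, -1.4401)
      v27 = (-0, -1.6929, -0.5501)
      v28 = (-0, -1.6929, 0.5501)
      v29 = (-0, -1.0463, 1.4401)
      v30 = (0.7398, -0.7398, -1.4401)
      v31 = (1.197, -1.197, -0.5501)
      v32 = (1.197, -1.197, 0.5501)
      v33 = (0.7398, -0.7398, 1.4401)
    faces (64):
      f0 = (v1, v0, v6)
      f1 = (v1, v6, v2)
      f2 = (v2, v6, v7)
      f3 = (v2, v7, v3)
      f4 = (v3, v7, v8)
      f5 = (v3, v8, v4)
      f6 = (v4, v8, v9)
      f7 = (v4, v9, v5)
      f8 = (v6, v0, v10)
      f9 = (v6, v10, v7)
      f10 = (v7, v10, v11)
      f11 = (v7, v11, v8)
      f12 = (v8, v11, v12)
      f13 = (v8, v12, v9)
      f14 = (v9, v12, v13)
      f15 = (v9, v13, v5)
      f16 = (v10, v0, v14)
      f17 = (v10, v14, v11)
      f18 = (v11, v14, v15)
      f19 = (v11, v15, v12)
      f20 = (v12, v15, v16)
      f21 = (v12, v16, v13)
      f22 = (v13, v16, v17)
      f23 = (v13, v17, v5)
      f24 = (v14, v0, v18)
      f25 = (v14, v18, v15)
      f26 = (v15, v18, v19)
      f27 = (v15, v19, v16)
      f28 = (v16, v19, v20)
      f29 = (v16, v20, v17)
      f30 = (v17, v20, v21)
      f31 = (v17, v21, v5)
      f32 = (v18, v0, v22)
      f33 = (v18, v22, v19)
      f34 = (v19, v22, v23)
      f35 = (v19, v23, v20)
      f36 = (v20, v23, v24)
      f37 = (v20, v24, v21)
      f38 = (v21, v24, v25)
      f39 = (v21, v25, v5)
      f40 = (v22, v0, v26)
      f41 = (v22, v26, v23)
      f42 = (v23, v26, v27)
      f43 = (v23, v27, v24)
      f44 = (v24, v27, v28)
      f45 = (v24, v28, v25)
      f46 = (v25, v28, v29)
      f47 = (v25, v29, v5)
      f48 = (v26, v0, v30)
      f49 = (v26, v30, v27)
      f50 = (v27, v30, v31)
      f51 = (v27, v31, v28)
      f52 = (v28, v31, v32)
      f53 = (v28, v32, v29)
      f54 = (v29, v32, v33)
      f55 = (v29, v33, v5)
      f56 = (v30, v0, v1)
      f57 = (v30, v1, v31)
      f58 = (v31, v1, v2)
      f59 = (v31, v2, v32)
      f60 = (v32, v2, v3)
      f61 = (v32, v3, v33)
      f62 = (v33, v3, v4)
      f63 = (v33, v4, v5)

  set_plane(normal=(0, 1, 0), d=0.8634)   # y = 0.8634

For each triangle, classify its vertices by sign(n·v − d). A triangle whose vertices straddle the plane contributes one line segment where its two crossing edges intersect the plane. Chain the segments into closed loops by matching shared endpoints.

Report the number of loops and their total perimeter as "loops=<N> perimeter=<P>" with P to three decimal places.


loops=1 perimeter=9.136

Straddling triangles (20 of 64):
  (v2,v6,v7) [--+] → (0.8634, 0.8634, -1.1995)–(1.33521, 0.8634, -0.5501)  len=0.8027
  (v2,v7,v3) [-+-] → (1.33521, 0.8634, -0.5501)–(1.33521, 0.8634, -0.243478)  len=0.3066
  (v3,v7,v8) [-++] → (1.33521, 0.8634, -0.243478)–(1.33521, 0.8634, 0.5501)  len=0.7936
  (v3,v8,v4) [-+-] → (1.33521, 0.8634, 0.5501)–(1.155, 0.8634, 0.79814)  len=0.3066
  (v4,v8,v9) [-+-] → (1.155, 0.8634, 0.79814)–(0.8634, 0.8634, 1.1995)  len=0.4961
  (v6,v0,v10) [--+] → (0, 0.8634, -1.49952)–(0.441466, 0.8634, -1.4401)  len=0.4454
  (v6,v10,v7) [-++] → (0.441466, 0.8634, -1.4401)–(0.8634, 0.8634, -1.1995)  len=0.4857
  (v8,v12,v9) [++-] → (0.643861, 0.8634, 1.32468)–(0.8634, 0.8634, 1.1995)  len=0.2527
  (v9,v12,v13) [-++] → (0.643861, 0.8634, 1.32468)–(0.441466, 0.8634, 1.4401)  len=0.2330
  (v9,v13,v5) [-+-] → (0.441466, 0.8634, 1.4401)–(0, 0.8634, 1.49952)  len=0.4454
  (v10,v0,v14) [+--] → (0, 0.8634, -1.49952)–(-0.441466, 0.8634, -1.4401)  len=0.4454
  (v10,v14,v11) [+-+] → (-0.441466, 0.8634, -1.4401)–(-0.643861, 0.8634, -1.32468)  len=0.2330
  (v11,v14,v15) [+-+] → (-0.643861, 0.8634, -1.32468)–(-0.8634, 0.8634, -1.1995)  len=0.2527
  (v13,v16,v17) [++-] → (-0.8634, 0.8634, 1.1995)–(-0.441466, 0.8634, 1.4401)  len=0.4857
  (v13,v17,v5) [+--] → (-0.441466, 0.8634, 1.4401)–(0, 0.8634, 1.49952)  len=0.4454
  (v14,v18,v15) [--+] → (-1.155, 0.8634, -0.79814)–(-0.8634, 0.8634, -1.1995)  len=0.4961
  (v15,v18,v19) [+--] → (-1.155, 0.8634, -0.79814)–(-1.33521, 0.8634, -0.5501)  len=0.3066
  (v15,v19,v16) [+-+] → (-1.33521, 0.8634, -0.5501)–(-1.33521, 0.8634, 0.243478)  len=0.7936
  (v16,v19,v20) [+--] → (-1.33521, 0.8634, 0.243478)–(-1.33521, 0.8634, 0.5501)  len=0.3066
  (v16,v20,v17) [+--] → (-1.33521, 0.8634, 0.5501)–(-0.8634, 0.8634, 1.1995)  len=0.8027

Chained into 1 loop(s):
  loop 1: 20 segments, perimeter = 9.1358
Total perimeter = 9.136


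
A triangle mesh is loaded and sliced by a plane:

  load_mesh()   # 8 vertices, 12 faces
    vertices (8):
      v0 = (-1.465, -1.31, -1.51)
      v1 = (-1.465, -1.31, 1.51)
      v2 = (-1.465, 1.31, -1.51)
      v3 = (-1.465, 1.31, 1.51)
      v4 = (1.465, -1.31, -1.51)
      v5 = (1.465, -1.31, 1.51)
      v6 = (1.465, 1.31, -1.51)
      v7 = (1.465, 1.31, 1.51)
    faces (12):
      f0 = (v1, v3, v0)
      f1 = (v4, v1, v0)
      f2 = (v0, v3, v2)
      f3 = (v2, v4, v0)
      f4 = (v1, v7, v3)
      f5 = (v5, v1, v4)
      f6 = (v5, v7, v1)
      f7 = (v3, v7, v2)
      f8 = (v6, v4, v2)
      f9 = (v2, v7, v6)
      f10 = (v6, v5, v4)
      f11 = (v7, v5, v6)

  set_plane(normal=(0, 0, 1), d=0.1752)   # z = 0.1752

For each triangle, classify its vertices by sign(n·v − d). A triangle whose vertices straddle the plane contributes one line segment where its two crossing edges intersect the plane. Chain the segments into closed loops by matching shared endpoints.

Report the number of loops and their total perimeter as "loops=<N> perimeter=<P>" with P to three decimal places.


Straddling triangles (8 of 12):
  (v1,v3,v0) [++-] → (-1.465, 0.151995, 0.1752)–(-1.465, -1.31, 0.1752)  len=1.4620
  (v4,v1,v0) [-+-] → (-0.169979, -1.31, 0.1752)–(-1.465, -1.31, 0.1752)  len=1.2950
  (v0,v3,v2) [-+-] → (-1.465, 0.151995, 0.1752)–(-1.465, 1.31, 0.1752)  len=1.1580
  (v5,v1,v4) [++-] → (-0.169979, -1.31, 0.1752)–(1.465, -1.31, 0.1752)  len=1.6350
  (v3,v7,v2) [++-] → (0.169979, 1.31, 0.1752)–(-1.465, 1.31, 0.1752)  len=1.6350
  (v2,v7,v6) [-+-] → (0.169979, 1.31, 0.1752)–(1.465, 1.31, 0.1752)  len=1.2950
  (v6,v5,v4) [-+-] → (1.465, -0.151995, 0.1752)–(1.465, -1.31, 0.1752)  len=1.1580
  (v7,v5,v6) [++-] → (1.465, -0.151995, 0.1752)–(1.465, 1.31, 0.1752)  len=1.4620

Chained into 1 loop(s):
  loop 1: 8 segments, perimeter = 11.1000
Total perimeter = 11.100

loops=1 perimeter=11.100


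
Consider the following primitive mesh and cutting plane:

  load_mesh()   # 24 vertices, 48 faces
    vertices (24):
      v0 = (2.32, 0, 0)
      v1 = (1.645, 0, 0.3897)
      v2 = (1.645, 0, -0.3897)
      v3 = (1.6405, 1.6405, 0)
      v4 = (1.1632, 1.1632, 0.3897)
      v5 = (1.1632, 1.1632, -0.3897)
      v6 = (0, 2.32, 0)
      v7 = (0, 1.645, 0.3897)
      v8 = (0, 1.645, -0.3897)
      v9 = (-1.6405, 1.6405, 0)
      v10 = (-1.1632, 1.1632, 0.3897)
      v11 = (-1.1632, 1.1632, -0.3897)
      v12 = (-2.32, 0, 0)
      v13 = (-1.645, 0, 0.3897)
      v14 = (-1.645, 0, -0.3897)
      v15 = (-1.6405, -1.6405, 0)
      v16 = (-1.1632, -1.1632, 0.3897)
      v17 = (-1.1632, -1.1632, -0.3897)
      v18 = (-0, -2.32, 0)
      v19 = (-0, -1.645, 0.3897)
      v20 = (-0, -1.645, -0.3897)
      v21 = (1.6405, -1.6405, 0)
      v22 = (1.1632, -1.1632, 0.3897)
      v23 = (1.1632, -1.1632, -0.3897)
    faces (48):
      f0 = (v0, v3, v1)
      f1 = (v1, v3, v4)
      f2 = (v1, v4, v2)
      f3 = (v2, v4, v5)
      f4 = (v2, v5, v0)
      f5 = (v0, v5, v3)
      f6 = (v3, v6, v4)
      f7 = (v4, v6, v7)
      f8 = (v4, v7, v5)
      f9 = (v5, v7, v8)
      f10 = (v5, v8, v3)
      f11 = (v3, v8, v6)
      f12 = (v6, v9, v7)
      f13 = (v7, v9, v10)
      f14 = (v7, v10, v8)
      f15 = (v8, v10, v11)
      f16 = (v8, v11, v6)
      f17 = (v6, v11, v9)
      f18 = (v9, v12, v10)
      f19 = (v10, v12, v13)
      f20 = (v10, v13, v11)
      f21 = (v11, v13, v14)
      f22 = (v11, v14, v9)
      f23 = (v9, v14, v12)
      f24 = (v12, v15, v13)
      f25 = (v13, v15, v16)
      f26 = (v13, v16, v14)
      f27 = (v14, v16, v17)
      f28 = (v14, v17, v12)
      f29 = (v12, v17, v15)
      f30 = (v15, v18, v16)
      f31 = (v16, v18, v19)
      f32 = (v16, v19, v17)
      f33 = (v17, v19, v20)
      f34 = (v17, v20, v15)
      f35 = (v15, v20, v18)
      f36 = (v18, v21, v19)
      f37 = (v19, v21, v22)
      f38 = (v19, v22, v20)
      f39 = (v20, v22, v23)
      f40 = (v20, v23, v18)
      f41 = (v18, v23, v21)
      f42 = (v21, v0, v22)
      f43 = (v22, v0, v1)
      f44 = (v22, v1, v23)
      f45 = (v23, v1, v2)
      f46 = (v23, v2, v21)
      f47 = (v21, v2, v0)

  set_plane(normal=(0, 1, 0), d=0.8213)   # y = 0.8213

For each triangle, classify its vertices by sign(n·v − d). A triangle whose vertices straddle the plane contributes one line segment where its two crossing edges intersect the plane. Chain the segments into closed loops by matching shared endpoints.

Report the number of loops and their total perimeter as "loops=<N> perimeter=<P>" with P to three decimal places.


loops=2 perimeter=4.676

Straddling triangles (12 of 48):
  (v0,v3,v1) [-+-] → (1.97982, 0.8213, 0)–(1.64275, 0.8213, 0.194601)  len=0.3892
  (v1,v3,v4) [-++] → (1.64275, 0.8213, 0.194601)–(1.30482, 0.8213, 0.3897)  len=0.3902
  (v1,v4,v2) [-+-] → (1.30482, 0.8213, 0.3897)–(1.30482, 0.8213, 0.160611)  len=0.2291
  (v2,v4,v5) [-++] → (1.30482, 0.8213, 0.160611)–(1.30482, 0.8213, -0.3897)  len=0.5503
  (v2,v5,v0) [-+-] → (1.30482, 0.8213, -0.3897)–(1.50322, 0.8213, -0.275155)  len=0.2291
  (v0,v5,v3) [-++] → (1.50322, 0.8213, -0.275155)–(1.97982, 0.8213, 0)  len=0.5503
  (v9,v12,v10) [+-+] → (-1.97982, 0.8213, 0)–(-1.50322, 0.8213, 0.275155)  len=0.5503
  (v10,v12,v13) [+--] → (-1.50322, 0.8213, 0.275155)–(-1.30482, 0.8213, 0.3897)  len=0.2291
  (v10,v13,v11) [+-+] → (-1.30482, 0.8213, 0.3897)–(-1.30482, 0.8213, -0.160611)  len=0.5503
  (v11,v13,v14) [+--] → (-1.30482, 0.8213, -0.160611)–(-1.30482, 0.8213, -0.3897)  len=0.2291
  (v11,v14,v9) [+-+] → (-1.30482, 0.8213, -0.3897)–(-1.64275, 0.8213, -0.194601)  len=0.3902
  (v9,v14,v12) [+--] → (-1.64275, 0.8213, -0.194601)–(-1.97982, 0.8213, 0)  len=0.3892

Chained into 2 loop(s):
  loop 1: 6 segments, perimeter = 2.3382
  loop 2: 6 segments, perimeter = 2.3382
Total perimeter = 4.676


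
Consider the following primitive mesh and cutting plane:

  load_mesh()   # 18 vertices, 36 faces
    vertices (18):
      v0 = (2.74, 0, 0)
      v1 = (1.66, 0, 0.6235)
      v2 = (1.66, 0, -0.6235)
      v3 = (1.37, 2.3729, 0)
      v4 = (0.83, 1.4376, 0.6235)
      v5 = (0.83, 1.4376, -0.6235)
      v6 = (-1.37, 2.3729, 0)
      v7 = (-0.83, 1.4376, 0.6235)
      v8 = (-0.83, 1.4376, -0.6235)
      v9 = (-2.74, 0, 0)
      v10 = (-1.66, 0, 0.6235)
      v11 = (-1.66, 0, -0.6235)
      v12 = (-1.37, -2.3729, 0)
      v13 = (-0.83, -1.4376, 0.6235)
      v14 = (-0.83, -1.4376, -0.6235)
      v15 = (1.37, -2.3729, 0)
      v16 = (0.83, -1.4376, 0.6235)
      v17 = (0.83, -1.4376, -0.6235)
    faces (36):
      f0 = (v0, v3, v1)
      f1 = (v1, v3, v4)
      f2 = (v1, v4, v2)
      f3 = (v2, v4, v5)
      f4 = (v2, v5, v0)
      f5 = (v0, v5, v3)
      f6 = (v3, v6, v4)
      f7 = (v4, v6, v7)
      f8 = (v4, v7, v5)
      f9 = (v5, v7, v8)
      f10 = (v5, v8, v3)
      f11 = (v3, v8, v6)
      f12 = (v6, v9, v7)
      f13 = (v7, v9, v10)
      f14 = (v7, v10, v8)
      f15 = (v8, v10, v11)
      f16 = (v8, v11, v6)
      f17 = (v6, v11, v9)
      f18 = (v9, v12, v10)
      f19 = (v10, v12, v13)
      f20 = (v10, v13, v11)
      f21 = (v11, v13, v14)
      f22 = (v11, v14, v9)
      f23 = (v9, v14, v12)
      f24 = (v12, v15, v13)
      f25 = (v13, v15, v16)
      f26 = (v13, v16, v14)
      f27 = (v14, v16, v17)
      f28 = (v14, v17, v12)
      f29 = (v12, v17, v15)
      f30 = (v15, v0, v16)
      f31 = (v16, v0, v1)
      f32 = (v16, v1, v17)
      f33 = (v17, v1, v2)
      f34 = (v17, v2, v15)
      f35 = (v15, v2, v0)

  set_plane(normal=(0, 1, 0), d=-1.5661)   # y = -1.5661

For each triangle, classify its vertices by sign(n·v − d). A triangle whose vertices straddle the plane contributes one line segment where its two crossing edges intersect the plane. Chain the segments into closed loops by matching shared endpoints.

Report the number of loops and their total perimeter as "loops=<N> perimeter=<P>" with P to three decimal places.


Straddling triangles (10 of 36):
  (v9,v12,v10) [+-+] → (-1.83581, -1.5661, 0)–(-1.4686, -1.5661, 0.211994)  len=0.4240
  (v10,v12,v13) [+-+] → (-1.4686, -1.5661, 0.211994)–(-0.90419, -1.5661, 0.537838)  len=0.6517
  (v9,v14,v12) [++-] → (-0.90419, -1.5661, -0.537838)–(-1.83581, -1.5661, 0)  len=1.0757
  (v12,v15,v13) [--+] → (-0.527744, -1.5661, 0.537838)–(-0.90419, -1.5661, 0.537838)  len=0.3764
  (v13,v15,v16) [+-+] → (-0.527744, -1.5661, 0.537838)–(0.90419, -1.5661, 0.537838)  len=1.4319
  (v14,v17,v12) [++-] → (0.527744, -1.5661, -0.537838)–(-0.90419, -1.5661, -0.537838)  len=1.4319
  (v12,v17,v15) [-+-] → (0.527744, -1.5661, -0.537838)–(0.90419, -1.5661, -0.537838)  len=0.3764
  (v15,v0,v16) [-++] → (1.83581, -1.5661, 0)–(0.90419, -1.5661, 0.537838)  len=1.0757
  (v17,v2,v15) [++-] → (1.4686, -1.5661, -0.211994)–(0.90419, -1.5661, -0.537838)  len=0.6517
  (v15,v2,v0) [-++] → (1.4686, -1.5661, -0.211994)–(1.83581, -1.5661, 0)  len=0.4240

Chained into 1 loop(s):
  loop 1: 10 segments, perimeter = 7.9197
Total perimeter = 7.920

loops=1 perimeter=7.920


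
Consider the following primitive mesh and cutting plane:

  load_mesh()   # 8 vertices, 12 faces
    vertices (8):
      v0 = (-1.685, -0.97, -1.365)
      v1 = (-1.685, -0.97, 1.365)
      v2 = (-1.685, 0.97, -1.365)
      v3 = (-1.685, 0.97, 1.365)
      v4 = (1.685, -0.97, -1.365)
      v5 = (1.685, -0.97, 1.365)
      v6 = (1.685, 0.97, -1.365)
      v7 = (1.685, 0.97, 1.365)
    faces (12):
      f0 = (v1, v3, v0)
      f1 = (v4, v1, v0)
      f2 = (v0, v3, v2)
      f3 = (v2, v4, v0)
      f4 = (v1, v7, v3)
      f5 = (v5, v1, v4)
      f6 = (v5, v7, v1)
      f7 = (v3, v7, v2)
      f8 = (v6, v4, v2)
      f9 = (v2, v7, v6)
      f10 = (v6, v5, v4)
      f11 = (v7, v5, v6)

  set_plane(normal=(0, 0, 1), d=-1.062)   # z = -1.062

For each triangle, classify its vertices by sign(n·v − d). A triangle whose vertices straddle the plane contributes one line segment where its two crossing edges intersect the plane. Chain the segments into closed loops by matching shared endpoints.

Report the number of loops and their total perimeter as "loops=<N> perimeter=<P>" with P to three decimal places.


loops=1 perimeter=10.620

Straddling triangles (8 of 12):
  (v1,v3,v0) [++-] → (-1.685, -0.754681, -1.062)–(-1.685, -0.97, -1.062)  len=0.2153
  (v4,v1,v0) [-+-] → (1.31097, -0.97, -1.062)–(-1.685, -0.97, -1.062)  len=2.9960
  (v0,v3,v2) [-+-] → (-1.685, -0.754681, -1.062)–(-1.685, 0.97, -1.062)  len=1.7247
  (v5,v1,v4) [++-] → (1.31097, -0.97, -1.062)–(1.685, -0.97, -1.062)  len=0.3740
  (v3,v7,v2) [++-] → (-1.31097, 0.97, -1.062)–(-1.685, 0.97, -1.062)  len=0.3740
  (v2,v7,v6) [-+-] → (-1.31097, 0.97, -1.062)–(1.685, 0.97, -1.062)  len=2.9960
  (v6,v5,v4) [-+-] → (1.685, 0.754681, -1.062)–(1.685, -0.97, -1.062)  len=1.7247
  (v7,v5,v6) [++-] → (1.685, 0.754681, -1.062)–(1.685, 0.97, -1.062)  len=0.2153

Chained into 1 loop(s):
  loop 1: 8 segments, perimeter = 10.6200
Total perimeter = 10.620


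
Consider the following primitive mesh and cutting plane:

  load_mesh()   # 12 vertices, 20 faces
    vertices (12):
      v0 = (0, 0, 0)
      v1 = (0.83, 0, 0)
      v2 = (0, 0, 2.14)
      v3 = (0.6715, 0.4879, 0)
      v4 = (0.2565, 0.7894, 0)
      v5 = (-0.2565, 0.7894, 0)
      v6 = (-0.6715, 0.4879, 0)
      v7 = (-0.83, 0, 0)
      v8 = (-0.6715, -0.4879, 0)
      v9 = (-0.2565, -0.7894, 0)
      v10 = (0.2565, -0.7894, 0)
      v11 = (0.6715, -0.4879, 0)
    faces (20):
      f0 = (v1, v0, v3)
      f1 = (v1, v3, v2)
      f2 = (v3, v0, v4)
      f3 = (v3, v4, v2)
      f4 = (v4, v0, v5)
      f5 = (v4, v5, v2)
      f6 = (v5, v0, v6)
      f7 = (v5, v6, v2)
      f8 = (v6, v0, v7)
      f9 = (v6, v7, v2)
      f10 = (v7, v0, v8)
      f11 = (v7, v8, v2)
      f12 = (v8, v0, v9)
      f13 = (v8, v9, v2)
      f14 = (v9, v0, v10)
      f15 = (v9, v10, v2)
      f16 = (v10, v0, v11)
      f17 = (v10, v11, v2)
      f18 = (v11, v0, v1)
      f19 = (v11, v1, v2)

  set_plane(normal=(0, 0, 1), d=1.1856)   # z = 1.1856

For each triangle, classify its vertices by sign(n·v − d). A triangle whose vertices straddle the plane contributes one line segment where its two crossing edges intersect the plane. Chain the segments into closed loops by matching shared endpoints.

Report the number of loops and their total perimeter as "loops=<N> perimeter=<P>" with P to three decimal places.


Straddling triangles (10 of 20):
  (v1,v3,v2) [--+] → (0.299476, 0.217594, 1.1856)–(0.370164, 0, 1.1856)  len=0.2288
  (v3,v4,v2) [--+] → (0.114394, 0.352058, 1.1856)–(0.299476, 0.217594, 1.1856)  len=0.2288
  (v4,v5,v2) [--+] → (-0.114394, 0.352058, 1.1856)–(0.114394, 0.352058, 1.1856)  len=0.2288
  (v5,v6,v2) [--+] → (-0.299476, 0.217594, 1.1856)–(-0.114394, 0.352058, 1.1856)  len=0.2288
  (v6,v7,v2) [--+] → (-0.370164, 0, 1.1856)–(-0.299476, 0.217594, 1.1856)  len=0.2288
  (v7,v8,v2) [--+] → (-0.299476, -0.217594, 1.1856)–(-0.370164, 0, 1.1856)  len=0.2288
  (v8,v9,v2) [--+] → (-0.114394, -0.352058, 1.1856)–(-0.299476, -0.217594, 1.1856)  len=0.2288
  (v9,v10,v2) [--+] → (0.114394, -0.352058, 1.1856)–(-0.114394, -0.352058, 1.1856)  len=0.2288
  (v10,v11,v2) [--+] → (0.299476, -0.217594, 1.1856)–(0.114394, -0.352058, 1.1856)  len=0.2288
  (v11,v1,v2) [--+] → (0.370164, 0, 1.1856)–(0.299476, -0.217594, 1.1856)  len=0.2288

Chained into 1 loop(s):
  loop 1: 10 segments, perimeter = 2.2878
Total perimeter = 2.288

loops=1 perimeter=2.288


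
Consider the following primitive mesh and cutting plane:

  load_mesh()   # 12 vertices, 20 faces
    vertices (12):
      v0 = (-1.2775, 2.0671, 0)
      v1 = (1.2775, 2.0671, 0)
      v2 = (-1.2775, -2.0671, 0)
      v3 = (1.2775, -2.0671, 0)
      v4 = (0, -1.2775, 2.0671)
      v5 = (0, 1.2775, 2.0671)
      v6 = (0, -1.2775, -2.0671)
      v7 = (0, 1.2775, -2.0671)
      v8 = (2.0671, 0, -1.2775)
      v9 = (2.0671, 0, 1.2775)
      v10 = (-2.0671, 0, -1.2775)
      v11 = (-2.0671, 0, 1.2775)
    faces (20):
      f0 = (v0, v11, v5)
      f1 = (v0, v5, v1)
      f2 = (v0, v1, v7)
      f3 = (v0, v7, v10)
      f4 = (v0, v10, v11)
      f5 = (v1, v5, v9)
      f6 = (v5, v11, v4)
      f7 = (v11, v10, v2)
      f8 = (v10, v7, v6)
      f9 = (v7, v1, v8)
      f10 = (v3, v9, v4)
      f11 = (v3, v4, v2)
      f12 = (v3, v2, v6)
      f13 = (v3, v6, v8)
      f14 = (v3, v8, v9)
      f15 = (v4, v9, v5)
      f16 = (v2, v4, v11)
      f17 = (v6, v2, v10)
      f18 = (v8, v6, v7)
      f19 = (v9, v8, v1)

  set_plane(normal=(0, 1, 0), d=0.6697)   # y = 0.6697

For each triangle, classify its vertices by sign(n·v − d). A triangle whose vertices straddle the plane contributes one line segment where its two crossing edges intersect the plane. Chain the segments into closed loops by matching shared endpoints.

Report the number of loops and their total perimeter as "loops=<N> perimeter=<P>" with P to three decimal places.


Straddling triangles (10 of 20):
  (v0,v11,v5) [+-+] → (-1.81129, 0.6697, 0.863615)–(-0.98347, 0.6697, 1.69143)  len=1.1707
  (v0,v7,v10) [++-] → (-0.98347, 0.6697, -1.69143)–(-1.81129, 0.6697, -0.863615)  len=1.1707
  (v0,v10,v11) [+--] → (-1.81129, 0.6697, -0.863615)–(-1.81129, 0.6697, 0.863615)  len=1.7272
  (v1,v5,v9) [++-] → (0.98347, 0.6697, 1.69143)–(1.81129, 0.6697, 0.863615)  len=1.1707
  (v5,v11,v4) [+--] → (-0.98347, 0.6697, 1.69143)–(0, 0.6697, 2.0671)  len=1.0528
  (v10,v7,v6) [-+-] → (-0.98347, 0.6697, -1.69143)–(0, 0.6697, -2.0671)  len=1.0528
  (v7,v1,v8) [++-] → (1.81129, 0.6697, -0.863615)–(0.98347, 0.6697, -1.69143)  len=1.1707
  (v4,v9,v5) [--+] → (0.98347, 0.6697, 1.69143)–(0, 0.6697, 2.0671)  len=1.0528
  (v8,v6,v7) [--+] → (0, 0.6697, -2.0671)–(0.98347, 0.6697, -1.69143)  len=1.0528
  (v9,v8,v1) [--+] → (1.81129, 0.6697, -0.863615)–(1.81129, 0.6697, 0.863615)  len=1.7272

Chained into 1 loop(s):
  loop 1: 10 segments, perimeter = 12.3484
Total perimeter = 12.348

loops=1 perimeter=12.348


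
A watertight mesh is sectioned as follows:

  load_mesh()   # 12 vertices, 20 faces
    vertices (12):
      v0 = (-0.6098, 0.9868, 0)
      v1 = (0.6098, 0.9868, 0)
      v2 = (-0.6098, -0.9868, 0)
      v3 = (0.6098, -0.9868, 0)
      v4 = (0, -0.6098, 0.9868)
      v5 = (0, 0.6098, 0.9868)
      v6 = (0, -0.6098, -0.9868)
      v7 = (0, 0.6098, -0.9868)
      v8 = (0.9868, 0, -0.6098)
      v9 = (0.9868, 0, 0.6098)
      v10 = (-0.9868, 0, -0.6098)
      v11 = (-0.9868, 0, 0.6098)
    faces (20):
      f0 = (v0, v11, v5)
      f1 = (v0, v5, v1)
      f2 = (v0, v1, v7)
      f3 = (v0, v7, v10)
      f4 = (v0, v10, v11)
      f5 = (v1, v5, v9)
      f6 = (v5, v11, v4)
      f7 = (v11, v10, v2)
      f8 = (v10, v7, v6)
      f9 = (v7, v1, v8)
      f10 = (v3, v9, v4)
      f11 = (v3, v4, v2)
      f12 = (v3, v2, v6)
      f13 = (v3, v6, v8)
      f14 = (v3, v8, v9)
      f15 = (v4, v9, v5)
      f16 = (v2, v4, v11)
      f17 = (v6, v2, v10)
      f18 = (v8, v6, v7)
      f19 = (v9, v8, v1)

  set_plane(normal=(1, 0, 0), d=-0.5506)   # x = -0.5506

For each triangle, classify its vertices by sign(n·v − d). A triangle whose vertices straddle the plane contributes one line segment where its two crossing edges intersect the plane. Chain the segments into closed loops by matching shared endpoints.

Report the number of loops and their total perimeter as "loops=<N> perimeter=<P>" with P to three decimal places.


loops=1 perimeter=5.339

Straddling triangles (10 of 20):
  (v0,v11,v5) [--+] → (-0.5506, 0.269553, 0.776447)–(-0.5506, 0.9502, 0.0957995)  len=0.9626
  (v0,v5,v1) [-++] → (-0.5506, 0.9502, 0.0957995)–(-0.5506, 0.9868, 0)  len=0.1026
  (v0,v1,v7) [-++] → (-0.5506, 0.9868, 0)–(-0.5506, 0.9502, -0.0957995)  len=0.1026
  (v0,v7,v10) [-+-] → (-0.5506, 0.9502, -0.0957995)–(-0.5506, 0.269553, -0.776447)  len=0.9626
  (v5,v11,v4) [+-+] → (-0.5506, 0.269553, 0.776447)–(-0.5506, -0.269553, 0.776447)  len=0.5391
  (v10,v7,v6) [-++] → (-0.5506, 0.269553, -0.776447)–(-0.5506, -0.269553, -0.776447)  len=0.5391
  (v3,v4,v2) [++-] → (-0.5506, -0.9502, 0.0957995)–(-0.5506, -0.9868, 0)  len=0.1026
  (v3,v2,v6) [+-+] → (-0.5506, -0.9868, 0)–(-0.5506, -0.9502, -0.0957995)  len=0.1026
  (v2,v4,v11) [-+-] → (-0.5506, -0.9502, 0.0957995)–(-0.5506, -0.269553, 0.776447)  len=0.9626
  (v6,v2,v10) [+--] → (-0.5506, -0.9502, -0.0957995)–(-0.5506, -0.269553, -0.776447)  len=0.9626

Chained into 1 loop(s):
  loop 1: 10 segments, perimeter = 5.3387
Total perimeter = 5.339


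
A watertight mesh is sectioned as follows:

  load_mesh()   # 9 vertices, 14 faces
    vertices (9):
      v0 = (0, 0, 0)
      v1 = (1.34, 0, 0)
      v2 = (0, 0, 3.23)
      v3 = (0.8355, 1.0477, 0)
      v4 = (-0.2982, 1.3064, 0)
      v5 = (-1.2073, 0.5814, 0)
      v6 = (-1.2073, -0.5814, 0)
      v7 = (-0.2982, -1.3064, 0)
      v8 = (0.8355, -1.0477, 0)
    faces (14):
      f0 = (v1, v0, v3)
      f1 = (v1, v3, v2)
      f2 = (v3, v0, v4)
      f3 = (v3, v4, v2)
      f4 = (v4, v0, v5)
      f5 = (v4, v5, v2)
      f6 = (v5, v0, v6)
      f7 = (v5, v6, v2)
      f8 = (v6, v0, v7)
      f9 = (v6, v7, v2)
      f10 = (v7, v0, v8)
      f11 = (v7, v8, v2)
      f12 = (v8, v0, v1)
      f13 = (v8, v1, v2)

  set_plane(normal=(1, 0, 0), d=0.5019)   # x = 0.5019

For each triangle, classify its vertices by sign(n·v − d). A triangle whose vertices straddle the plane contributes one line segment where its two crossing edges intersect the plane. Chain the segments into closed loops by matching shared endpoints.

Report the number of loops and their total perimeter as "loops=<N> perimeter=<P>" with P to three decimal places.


loops=1 perimeter=6.939

Straddling triangles (8 of 14):
  (v1,v0,v3) [+-+] → (0.5019, 0, 0)–(0.5019, 0.629372, 0)  len=0.6294
  (v1,v3,v2) [++-] → (0.5019, 0.629372, 1.28968)–(0.5019, 0, 2.0202)  len=0.9642
  (v3,v0,v4) [+--] → (0.5019, 0.629372, 0)–(0.5019, 1.12382, 0)  len=0.4945
  (v3,v4,v2) [+--] → (0.5019, 1.12382, 0)–(0.5019, 0.629372, 1.28968)  len=1.3812
  (v7,v0,v8) [--+] → (0.5019, -0.629372, 0)–(0.5019, -1.12382, 0)  len=0.4945
  (v7,v8,v2) [-+-] → (0.5019, -1.12382, 0)–(0.5019, -0.629372, 1.28968)  len=1.3812
  (v8,v0,v1) [+-+] → (0.5019, -0.629372, 0)–(0.5019, 0, 0)  len=0.6294
  (v8,v1,v2) [++-] → (0.5019, 0, 2.0202)–(0.5019, -0.629372, 1.28968)  len=0.9642

Chained into 1 loop(s):
  loop 1: 8 segments, perimeter = 6.9386
Total perimeter = 6.939


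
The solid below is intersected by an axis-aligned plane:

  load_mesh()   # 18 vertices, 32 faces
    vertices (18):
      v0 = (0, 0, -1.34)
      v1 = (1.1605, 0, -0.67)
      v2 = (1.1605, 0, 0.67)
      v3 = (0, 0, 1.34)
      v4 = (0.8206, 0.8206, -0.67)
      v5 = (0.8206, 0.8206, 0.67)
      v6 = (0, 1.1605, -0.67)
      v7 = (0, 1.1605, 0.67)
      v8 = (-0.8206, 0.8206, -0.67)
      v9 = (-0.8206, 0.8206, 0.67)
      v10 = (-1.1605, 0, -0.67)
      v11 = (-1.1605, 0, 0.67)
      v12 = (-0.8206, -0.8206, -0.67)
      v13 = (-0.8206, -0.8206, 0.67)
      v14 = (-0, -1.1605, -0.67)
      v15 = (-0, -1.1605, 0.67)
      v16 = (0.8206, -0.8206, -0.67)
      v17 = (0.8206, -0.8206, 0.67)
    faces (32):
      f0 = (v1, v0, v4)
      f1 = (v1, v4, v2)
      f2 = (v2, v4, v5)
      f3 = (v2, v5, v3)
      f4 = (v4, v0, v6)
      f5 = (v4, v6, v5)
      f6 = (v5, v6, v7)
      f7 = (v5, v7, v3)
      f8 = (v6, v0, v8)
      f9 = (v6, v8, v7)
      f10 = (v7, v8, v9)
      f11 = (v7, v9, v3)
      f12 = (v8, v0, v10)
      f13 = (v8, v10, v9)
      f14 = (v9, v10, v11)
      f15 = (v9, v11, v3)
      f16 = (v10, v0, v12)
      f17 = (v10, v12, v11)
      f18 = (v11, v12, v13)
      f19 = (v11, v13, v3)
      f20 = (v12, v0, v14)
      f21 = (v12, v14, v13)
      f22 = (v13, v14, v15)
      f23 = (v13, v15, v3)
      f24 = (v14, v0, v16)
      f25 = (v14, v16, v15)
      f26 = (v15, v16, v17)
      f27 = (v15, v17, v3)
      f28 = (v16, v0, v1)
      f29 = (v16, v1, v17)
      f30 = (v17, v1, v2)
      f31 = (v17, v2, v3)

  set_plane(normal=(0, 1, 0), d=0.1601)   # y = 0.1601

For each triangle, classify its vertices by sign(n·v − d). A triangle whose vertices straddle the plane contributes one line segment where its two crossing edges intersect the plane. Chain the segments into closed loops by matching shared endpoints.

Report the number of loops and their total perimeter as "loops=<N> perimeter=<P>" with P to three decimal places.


loops=1 perimeter=7.653

Straddling triangles (12 of 32):
  (v1,v0,v4) [--+] → (0.1601, 0.1601, -1.20928)–(1.09419, 0.1601, -0.67)  len=1.0786
  (v1,v4,v2) [-+-] → (1.09419, 0.1601, -0.67)–(1.09419, 0.1601, 0.408564)  len=1.0786
  (v2,v4,v5) [-++] → (1.09419, 0.1601, 0.408564)–(1.09419, 0.1601, 0.67)  len=0.2614
  (v2,v5,v3) [-+-] → (1.09419, 0.1601, 0.67)–(0.1601, 0.1601, 1.20928)  len=1.0786
  (v4,v0,v6) [+-+] → (0.1601, 0.1601, -1.20928)–(0, 0.1601, -1.24757)  len=0.1646
  (v5,v7,v3) [++-] → (0, 0.1601, 1.24757)–(0.1601, 0.1601, 1.20928)  len=0.1646
  (v6,v0,v8) [+-+] → (0, 0.1601, -1.24757)–(-0.1601, 0.1601, -1.20928)  len=0.1646
  (v7,v9,v3) [++-] → (-0.1601, 0.1601, 1.20928)–(0, 0.1601, 1.24757)  len=0.1646
  (v8,v0,v10) [+--] → (-0.1601, 0.1601, -1.20928)–(-1.09419, 0.1601, -0.67)  len=1.0786
  (v8,v10,v9) [+-+] → (-1.09419, 0.1601, -0.67)–(-1.09419, 0.1601, -0.408564)  len=0.2614
  (v9,v10,v11) [+--] → (-1.09419, 0.1601, -0.408564)–(-1.09419, 0.1601, 0.67)  len=1.0786
  (v9,v11,v3) [+--] → (-1.09419, 0.1601, 0.67)–(-0.1601, 0.1601, 1.20928)  len=1.0786

Chained into 1 loop(s):
  loop 1: 12 segments, perimeter = 7.6528
Total perimeter = 7.653


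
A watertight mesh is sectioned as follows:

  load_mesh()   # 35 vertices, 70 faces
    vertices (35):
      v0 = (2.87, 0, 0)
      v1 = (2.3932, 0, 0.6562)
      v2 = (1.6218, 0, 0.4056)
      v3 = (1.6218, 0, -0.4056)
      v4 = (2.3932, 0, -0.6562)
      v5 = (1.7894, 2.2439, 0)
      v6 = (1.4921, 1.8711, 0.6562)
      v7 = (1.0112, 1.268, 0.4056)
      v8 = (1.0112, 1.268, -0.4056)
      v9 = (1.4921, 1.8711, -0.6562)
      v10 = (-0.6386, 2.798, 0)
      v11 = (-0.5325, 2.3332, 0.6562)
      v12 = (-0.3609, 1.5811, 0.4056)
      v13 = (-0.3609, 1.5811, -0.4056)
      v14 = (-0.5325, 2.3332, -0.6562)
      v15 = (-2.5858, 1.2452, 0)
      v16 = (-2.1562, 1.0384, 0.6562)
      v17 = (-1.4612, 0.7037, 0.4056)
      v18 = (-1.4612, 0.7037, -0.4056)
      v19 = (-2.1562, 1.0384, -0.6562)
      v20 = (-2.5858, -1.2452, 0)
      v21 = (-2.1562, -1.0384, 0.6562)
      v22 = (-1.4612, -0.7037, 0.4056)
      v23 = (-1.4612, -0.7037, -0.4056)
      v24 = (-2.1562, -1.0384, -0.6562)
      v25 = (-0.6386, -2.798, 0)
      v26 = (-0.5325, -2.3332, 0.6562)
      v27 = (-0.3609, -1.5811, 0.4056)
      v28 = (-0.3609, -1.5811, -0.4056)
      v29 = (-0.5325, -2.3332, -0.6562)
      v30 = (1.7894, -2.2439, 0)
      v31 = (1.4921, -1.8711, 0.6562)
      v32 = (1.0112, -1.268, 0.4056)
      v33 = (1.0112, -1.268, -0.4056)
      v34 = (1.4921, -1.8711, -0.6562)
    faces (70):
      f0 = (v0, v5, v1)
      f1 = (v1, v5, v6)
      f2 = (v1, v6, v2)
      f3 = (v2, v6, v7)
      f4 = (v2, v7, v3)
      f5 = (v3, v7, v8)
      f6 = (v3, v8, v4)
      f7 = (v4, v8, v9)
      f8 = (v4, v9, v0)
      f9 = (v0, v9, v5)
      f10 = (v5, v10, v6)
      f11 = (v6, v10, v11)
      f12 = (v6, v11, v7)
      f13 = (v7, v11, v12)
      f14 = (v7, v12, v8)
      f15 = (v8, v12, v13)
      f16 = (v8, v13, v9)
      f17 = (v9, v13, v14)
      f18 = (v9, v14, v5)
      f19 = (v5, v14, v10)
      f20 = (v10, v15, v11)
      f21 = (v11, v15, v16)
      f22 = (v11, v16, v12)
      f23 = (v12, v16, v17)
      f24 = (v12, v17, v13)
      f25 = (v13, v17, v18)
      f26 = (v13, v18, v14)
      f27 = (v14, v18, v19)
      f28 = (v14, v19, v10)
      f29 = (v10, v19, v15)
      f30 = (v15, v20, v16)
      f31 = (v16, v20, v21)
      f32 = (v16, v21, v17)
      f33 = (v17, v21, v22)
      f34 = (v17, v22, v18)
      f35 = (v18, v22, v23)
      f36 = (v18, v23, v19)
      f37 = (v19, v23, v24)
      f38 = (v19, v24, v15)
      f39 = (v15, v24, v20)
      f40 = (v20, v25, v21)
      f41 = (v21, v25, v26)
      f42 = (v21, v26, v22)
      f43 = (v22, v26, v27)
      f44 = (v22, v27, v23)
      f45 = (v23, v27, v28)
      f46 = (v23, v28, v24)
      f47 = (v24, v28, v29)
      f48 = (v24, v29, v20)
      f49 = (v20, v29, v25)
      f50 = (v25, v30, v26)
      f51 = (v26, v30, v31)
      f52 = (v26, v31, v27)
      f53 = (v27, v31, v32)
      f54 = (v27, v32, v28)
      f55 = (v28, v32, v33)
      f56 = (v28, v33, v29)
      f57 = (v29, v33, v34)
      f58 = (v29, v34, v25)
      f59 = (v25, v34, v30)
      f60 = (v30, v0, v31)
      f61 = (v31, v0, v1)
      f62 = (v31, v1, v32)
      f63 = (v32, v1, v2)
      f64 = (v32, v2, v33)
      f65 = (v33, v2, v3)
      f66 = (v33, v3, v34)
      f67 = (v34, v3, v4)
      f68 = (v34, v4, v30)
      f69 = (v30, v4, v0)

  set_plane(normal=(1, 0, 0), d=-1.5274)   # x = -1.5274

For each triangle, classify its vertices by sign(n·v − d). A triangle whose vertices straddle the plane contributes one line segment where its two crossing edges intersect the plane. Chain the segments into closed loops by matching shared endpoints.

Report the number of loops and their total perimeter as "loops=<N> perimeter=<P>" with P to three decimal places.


loops=1 perimeter=9.708

Straddling triangles (18 of 70):
  (v10,v15,v11) [+-+] → (-1.5274, 2.08922, 0)–(-1.5274, 1.80602, 0.338247)  len=0.4411
  (v11,v15,v16) [+--] → (-1.5274, 1.80602, 0.338247)–(-1.5274, 1.53983, 0.6562)  len=0.4147
  (v11,v16,v12) [+-+] → (-1.5274, 1.53983, 0.6562)–(-1.5274, 1.22848, 0.568428)  len=0.3235
  (v12,v16,v17) [+-+] → (-1.5274, 1.22848, 0.568428)–(-1.5274, 0.735581, 0.42947)  len=0.5121
  (v14,v18,v19) [++-] → (-1.5274, 0.735581, -0.42947)–(-1.5274, 1.53983, -0.6562)  len=0.8356
  (v14,v19,v10) [+-+] → (-1.5274, 1.53983, -0.6562)–(-1.5274, 1.76747, -0.384311)  len=0.3546
  (v10,v19,v15) [+--] → (-1.5274, 1.76747, -0.384311)–(-1.5274, 2.08922, 0)  len=0.5012
  (v16,v21,v17) [--+] → (-1.5274, 0.537762, 0.42947)–(-1.5274, 0.735581, 0.42947)  len=0.1978
  (v17,v21,v22) [+-+] → (-1.5274, 0.537762, 0.42947)–(-1.5274, -0.735581, 0.42947)  len=1.2733
  (v18,v23,v19) [++-] → (-1.5274, -0.537762, -0.42947)–(-1.5274, 0.735581, -0.42947)  len=1.2733
  (v19,v23,v24) [-+-] → (-1.5274, -0.537762, -0.42947)–(-1.5274, -0.735581, -0.42947)  len=0.1978
  (v20,v25,v21) [-+-] → (-1.5274, -2.08922, 0)–(-1.5274, -1.76747, 0.384311)  len=0.5012
  (v21,v25,v26) [-++] → (-1.5274, -1.76747, 0.384311)–(-1.5274, -1.53983, 0.6562)  len=0.3546
  (v21,v26,v22) [-++] → (-1.5274, -1.53983, 0.6562)–(-1.5274, -0.735581, 0.42947)  len=0.8356
  (v23,v28,v24) [++-] → (-1.5274, -1.22848, -0.568428)–(-1.5274, -0.735581, -0.42947)  len=0.5121
  (v24,v28,v29) [-++] → (-1.5274, -1.22848, -0.568428)–(-1.5274, -1.53983, -0.6562)  len=0.3235
  (v24,v29,v20) [-+-] → (-1.5274, -1.53983, -0.6562)–(-1.5274, -1.80602, -0.338247)  len=0.4147
  (v20,v29,v25) [-++] → (-1.5274, -1.80602, -0.338247)–(-1.5274, -2.08922, 0)  len=0.4411

Chained into 1 loop(s):
  loop 1: 18 segments, perimeter = 9.7080
Total perimeter = 9.708


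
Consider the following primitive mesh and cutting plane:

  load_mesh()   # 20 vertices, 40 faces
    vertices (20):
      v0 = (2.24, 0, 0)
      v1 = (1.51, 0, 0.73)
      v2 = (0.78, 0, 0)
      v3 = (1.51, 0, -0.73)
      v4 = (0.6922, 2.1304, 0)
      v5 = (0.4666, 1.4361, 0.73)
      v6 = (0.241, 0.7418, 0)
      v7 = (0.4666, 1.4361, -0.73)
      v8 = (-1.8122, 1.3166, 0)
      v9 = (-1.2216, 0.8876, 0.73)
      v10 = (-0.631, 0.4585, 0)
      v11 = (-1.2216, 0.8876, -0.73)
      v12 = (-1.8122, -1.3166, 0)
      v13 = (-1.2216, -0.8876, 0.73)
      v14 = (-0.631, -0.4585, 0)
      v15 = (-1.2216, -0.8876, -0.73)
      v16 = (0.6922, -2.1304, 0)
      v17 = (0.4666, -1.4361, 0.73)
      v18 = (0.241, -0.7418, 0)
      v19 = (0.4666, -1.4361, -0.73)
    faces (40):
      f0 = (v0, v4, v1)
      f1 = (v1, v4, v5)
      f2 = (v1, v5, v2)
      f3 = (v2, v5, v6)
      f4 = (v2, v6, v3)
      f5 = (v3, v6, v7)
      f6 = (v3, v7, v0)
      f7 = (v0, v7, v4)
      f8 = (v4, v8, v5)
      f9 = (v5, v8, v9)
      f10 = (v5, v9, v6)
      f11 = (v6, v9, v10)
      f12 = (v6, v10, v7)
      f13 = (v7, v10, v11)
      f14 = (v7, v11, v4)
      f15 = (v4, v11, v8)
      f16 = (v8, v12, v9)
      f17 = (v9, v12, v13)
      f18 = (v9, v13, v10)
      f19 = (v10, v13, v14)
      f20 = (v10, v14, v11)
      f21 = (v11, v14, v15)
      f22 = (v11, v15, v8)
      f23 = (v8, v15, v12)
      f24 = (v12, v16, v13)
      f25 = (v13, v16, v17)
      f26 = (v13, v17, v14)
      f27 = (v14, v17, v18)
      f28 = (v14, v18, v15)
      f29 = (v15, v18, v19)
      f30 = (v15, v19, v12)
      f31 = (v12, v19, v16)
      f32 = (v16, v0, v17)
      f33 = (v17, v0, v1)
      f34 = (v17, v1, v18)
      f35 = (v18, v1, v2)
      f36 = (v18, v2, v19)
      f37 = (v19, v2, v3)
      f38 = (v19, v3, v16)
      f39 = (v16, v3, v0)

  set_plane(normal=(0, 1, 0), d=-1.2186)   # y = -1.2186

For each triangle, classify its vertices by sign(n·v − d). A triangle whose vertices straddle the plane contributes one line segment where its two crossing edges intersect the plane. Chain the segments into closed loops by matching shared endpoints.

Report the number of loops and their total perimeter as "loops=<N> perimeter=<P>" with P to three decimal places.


loops=1 perimeter=7.579

Straddling triangles (16 of 40):
  (v8,v12,v9) [+-+] → (-1.8122, -1.2186, 0)–(-1.78594, -1.2186, 0.0324562)  len=0.0417
  (v9,v12,v13) [+-+] → (-1.78594, -1.2186, 0.0324562)–(-1.67728, -1.2186, 0.16676)  len=0.1728
  (v8,v15,v12) [++-] → (-1.67728, -1.2186, -0.16676)–(-1.8122, -1.2186, 0)  len=0.2145
  (v12,v16,v13) [--+] → (-0.71189, -1.2186, 0.535576)–(-1.67728, -1.2186, 0.16676)  len=1.0334
  (v13,v16,v17) [+--] → (-0.71189, -1.2186, 0.535576)–(-0.202832, -1.2186, 0.73)  len=0.5449
  (v13,v17,v14) [+-+] → (-0.202832, -1.2186, 0.73)–(0.222402, -1.2186, 0.567587)  len=0.4552
  (v14,v17,v18) [+-+] → (0.222402, -1.2186, 0.567587)–(0.395927, -1.2186, 0.501316)  len=0.1857
  (v15,v18,v19) [++-] → (0.395927, -1.2186, -0.501316)–(-0.202832, -1.2186, -0.73)  len=0.6409
  (v15,v19,v12) [+--] → (-0.202832, -1.2186, -0.73)–(-1.67728, -1.2186, -0.16676)  len=1.5784
  (v16,v0,v17) [-+-] → (1.35465, -1.2186, 0)–(0.735185, -1.2186, 0.61944)  len=0.8760
  (v17,v0,v1) [-++] → (0.735185, -1.2186, 0.61944)–(0.624625, -1.2186, 0.73)  len=0.1564
  (v17,v1,v18) [-++] → (0.624625, -1.2186, 0.73)–(0.395927, -1.2186, 0.501316)  len=0.3234
  (v18,v2,v19) [++-] → (0.514065, -1.2186, -0.61944)–(0.395927, -1.2186, -0.501316)  len=0.1671
  (v19,v2,v3) [-++] → (0.514065, -1.2186, -0.61944)–(0.624625, -1.2186, -0.73)  len=0.1564
  (v19,v3,v16) [-+-] → (0.624625, -1.2186, -0.73)–(1.04221, -1.2186, -0.312436)  len=0.5905
  (v16,v3,v0) [-++] → (1.04221, -1.2186, -0.312436)–(1.35465, -1.2186, 0)  len=0.4419

Chained into 1 loop(s):
  loop 1: 16 segments, perimeter = 7.5793
Total perimeter = 7.579


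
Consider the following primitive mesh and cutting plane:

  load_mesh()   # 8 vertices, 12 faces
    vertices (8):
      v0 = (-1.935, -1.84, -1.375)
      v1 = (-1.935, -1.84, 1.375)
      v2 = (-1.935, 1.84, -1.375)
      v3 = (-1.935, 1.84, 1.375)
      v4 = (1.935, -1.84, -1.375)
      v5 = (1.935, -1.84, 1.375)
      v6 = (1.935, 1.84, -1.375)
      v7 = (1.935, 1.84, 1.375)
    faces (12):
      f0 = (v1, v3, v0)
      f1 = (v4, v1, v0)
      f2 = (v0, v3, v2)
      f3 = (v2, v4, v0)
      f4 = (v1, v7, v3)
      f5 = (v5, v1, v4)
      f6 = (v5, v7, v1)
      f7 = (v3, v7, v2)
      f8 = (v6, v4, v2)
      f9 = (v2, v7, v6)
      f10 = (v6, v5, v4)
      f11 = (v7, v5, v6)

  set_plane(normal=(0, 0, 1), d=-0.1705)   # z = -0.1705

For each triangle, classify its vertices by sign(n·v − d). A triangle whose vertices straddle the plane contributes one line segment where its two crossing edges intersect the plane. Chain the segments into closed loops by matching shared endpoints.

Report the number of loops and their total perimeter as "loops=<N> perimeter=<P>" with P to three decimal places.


Straddling triangles (8 of 12):
  (v1,v3,v0) [++-] → (-1.935, -0.22816, -0.1705)–(-1.935, -1.84, -0.1705)  len=1.6118
  (v4,v1,v0) [-+-] → (0.23994, -1.84, -0.1705)–(-1.935, -1.84, -0.1705)  len=2.1749
  (v0,v3,v2) [-+-] → (-1.935, -0.22816, -0.1705)–(-1.935, 1.84, -0.1705)  len=2.0682
  (v5,v1,v4) [++-] → (0.23994, -1.84, -0.1705)–(1.935, -1.84, -0.1705)  len=1.6951
  (v3,v7,v2) [++-] → (-0.23994, 1.84, -0.1705)–(-1.935, 1.84, -0.1705)  len=1.6951
  (v2,v7,v6) [-+-] → (-0.23994, 1.84, -0.1705)–(1.935, 1.84, -0.1705)  len=2.1749
  (v6,v5,v4) [-+-] → (1.935, 0.22816, -0.1705)–(1.935, -1.84, -0.1705)  len=2.0682
  (v7,v5,v6) [++-] → (1.935, 0.22816, -0.1705)–(1.935, 1.84, -0.1705)  len=1.6118

Chained into 1 loop(s):
  loop 1: 8 segments, perimeter = 15.1000
Total perimeter = 15.100

loops=1 perimeter=15.100
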